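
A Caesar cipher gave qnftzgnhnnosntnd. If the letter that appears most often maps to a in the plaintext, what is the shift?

The most frequent ciphertext letter is n (appears 6 times).
n is position 13; a is position 0.
Shift = 13.

13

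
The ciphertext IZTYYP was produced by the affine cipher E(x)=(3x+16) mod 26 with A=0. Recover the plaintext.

GDBUUR

The inverse of 3 mod 26 is 9, since 3·9=27≡1. Apply D(y)=9·(y−16) mod 26:
I(8): 9·(8−16)=-72≡6 → G
Z(25): 9·(25−16)=81≡3 → D
T(19): 9·(19−16)=27≡1 → B
Y(24): 9·(24−16)=72≡20 → U
Y(24): 9·(24−16)=72≡20 → U
P(15): 9·(15−16)=-9≡17 → R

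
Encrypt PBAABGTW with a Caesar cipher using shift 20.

P(15): 15+20=35≡9 → J
B(1): 1+20=21 → V
A(0): 0+20=20 → U
A(0): 0+20=20 → U
B(1): 1+20=21 → V
G(6): 6+20=26≡0 → A
T(19): 19+20=39≡13 → N
W(22): 22+20=42≡16 → Q

JVUUVANQ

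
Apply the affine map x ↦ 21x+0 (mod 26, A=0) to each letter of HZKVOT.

H(7): 21·7+0=147≡17 → R
Z(25): 21·25+0=525≡5 → F
K(10): 21·10+0=210≡2 → C
V(21): 21·21+0=441≡25 → Z
O(14): 21·14+0=294≡8 → I
T(19): 21·19+0=399≡9 → J

RFCZIJ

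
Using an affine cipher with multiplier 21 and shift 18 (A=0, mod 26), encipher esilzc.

e(4): 21·4+18=102≡24 → y
s(18): 21·18+18=396≡6 → g
i(8): 21·8+18=186≡4 → e
l(11): 21·11+18=249≡15 → p
z(25): 21·25+18=543≡23 → x
c(2): 21·2+18=60≡8 → i

ygepxi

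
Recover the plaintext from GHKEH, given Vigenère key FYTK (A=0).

Repeat the key across the ciphertext: FYTKF
G(6)−F(5): 1 → B
H(7)−Y(24): -17≡9 → J
K(10)−T(19): -9≡17 → R
E(4)−K(10): -6≡20 → U
H(7)−F(5): 2 → C

BJRUC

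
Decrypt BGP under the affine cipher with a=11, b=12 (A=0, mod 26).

ZQF

The inverse of 11 mod 26 is 19, since 11·19=209≡1. Apply D(y)=19·(y−12) mod 26:
B(1): 19·(1−12)=-209≡25 → Z
G(6): 19·(6−12)=-114≡16 → Q
P(15): 19·(15−12)=57≡5 → F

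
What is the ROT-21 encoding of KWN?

FRI

K(10): 10+21=31≡5 → F
W(22): 22+21=43≡17 → R
N(13): 13+21=34≡8 → I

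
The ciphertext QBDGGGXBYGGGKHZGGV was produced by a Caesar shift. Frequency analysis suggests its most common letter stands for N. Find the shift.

19

The most frequent ciphertext letter is G (appears 8 times).
G is position 6; N is position 13.
Shift = -7≡19.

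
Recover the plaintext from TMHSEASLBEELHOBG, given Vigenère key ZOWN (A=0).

UYLFFMWYCQIYIAFT

Repeat the key across the ciphertext: ZOWNZOWNZOWNZOWN
T(19)−Z(25): -6≡20 → U
M(12)−O(14): -2≡24 → Y
H(7)−W(22): -15≡11 → L
S(18)−N(13): 5 → F
E(4)−Z(25): -21≡5 → F
A(0)−O(14): -14≡12 → M
S(18)−W(22): -4≡22 → W
L(11)−N(13): -2≡24 → Y
B(1)−Z(25): -24≡2 → C
E(4)−O(14): -10≡16 → Q
E(4)−W(22): -18≡8 → I
L(11)−N(13): -2≡24 → Y
H(7)−Z(25): -18≡8 → I
O(14)−O(14): 0 → A
B(1)−W(22): -21≡5 → F
G(6)−N(13): -7≡19 → T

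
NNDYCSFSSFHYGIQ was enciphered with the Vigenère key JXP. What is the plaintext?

EQOPFDWVDWKJXLB

Repeat the key across the ciphertext: JXPJXPJXPJXPJXP
N(13)−J(9): 4 → E
N(13)−X(23): -10≡16 → Q
D(3)−P(15): -12≡14 → O
Y(24)−J(9): 15 → P
C(2)−X(23): -21≡5 → F
S(18)−P(15): 3 → D
F(5)−J(9): -4≡22 → W
S(18)−X(23): -5≡21 → V
S(18)−P(15): 3 → D
F(5)−J(9): -4≡22 → W
H(7)−X(23): -16≡10 → K
Y(24)−P(15): 9 → J
G(6)−J(9): -3≡23 → X
I(8)−X(23): -15≡11 → L
Q(16)−P(15): 1 → B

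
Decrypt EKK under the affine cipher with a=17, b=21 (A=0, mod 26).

The inverse of 17 mod 26 is 23, since 17·23=391≡1. Apply D(y)=23·(y−21) mod 26:
E(4): 23·(4−21)=-391≡25 → Z
K(10): 23·(10−21)=-253≡7 → H
K(10): 23·(10−21)=-253≡7 → H

ZHH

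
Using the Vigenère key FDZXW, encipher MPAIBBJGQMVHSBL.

RSZFXGMFNIAKRYH

Repeat the key across the message: FDZXWFDZXWFDZXW
M(12)+F(5): 17 → R
P(15)+D(3): 18 → S
A(0)+Z(25): 25 → Z
I(8)+X(23): 31≡5 → F
B(1)+W(22): 23 → X
B(1)+F(5): 6 → G
J(9)+D(3): 12 → M
G(6)+Z(25): 31≡5 → F
Q(16)+X(23): 39≡13 → N
M(12)+W(22): 34≡8 → I
V(21)+F(5): 26≡0 → A
H(7)+D(3): 10 → K
S(18)+Z(25): 43≡17 → R
B(1)+X(23): 24 → Y
L(11)+W(22): 33≡7 → H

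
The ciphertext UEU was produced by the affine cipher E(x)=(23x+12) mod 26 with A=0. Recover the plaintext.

The inverse of 23 mod 26 is 17, since 23·17=391≡1. Apply D(y)=17·(y−12) mod 26:
U(20): 17·(20−12)=136≡6 → G
E(4): 17·(4−12)=-136≡20 → U
U(20): 17·(20−12)=136≡6 → G

GUG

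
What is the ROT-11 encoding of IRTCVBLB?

TCENGMWM

I(8): 8+11=19 → T
R(17): 17+11=28≡2 → C
T(19): 19+11=30≡4 → E
C(2): 2+11=13 → N
V(21): 21+11=32≡6 → G
B(1): 1+11=12 → M
L(11): 11+11=22 → W
B(1): 1+11=12 → M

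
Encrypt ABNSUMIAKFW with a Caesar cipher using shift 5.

FGSXZRNFPKB

A(0): 0+5=5 → F
B(1): 1+5=6 → G
N(13): 13+5=18 → S
S(18): 18+5=23 → X
U(20): 20+5=25 → Z
M(12): 12+5=17 → R
I(8): 8+5=13 → N
A(0): 0+5=5 → F
K(10): 10+5=15 → P
F(5): 5+5=10 → K
W(22): 22+5=27≡1 → B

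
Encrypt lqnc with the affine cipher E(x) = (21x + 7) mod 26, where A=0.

efux

l(11): 21·11+7=238≡4 → e
q(16): 21·16+7=343≡5 → f
n(13): 21·13+7=280≡20 → u
c(2): 21·2+7=49≡23 → x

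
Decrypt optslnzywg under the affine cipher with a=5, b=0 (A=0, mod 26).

idjoxnfkuw

The inverse of 5 mod 26 is 21, since 5·21=105≡1. Apply D(y)=21·(y−0) mod 26:
o(14): 21·(14−0)=294≡8 → i
p(15): 21·(15−0)=315≡3 → d
t(19): 21·(19−0)=399≡9 → j
s(18): 21·(18−0)=378≡14 → o
l(11): 21·(11−0)=231≡23 → x
n(13): 21·(13−0)=273≡13 → n
z(25): 21·(25−0)=525≡5 → f
y(24): 21·(24−0)=504≡10 → k
w(22): 21·(22−0)=462≡20 → u
g(6): 21·(6−0)=126≡22 → w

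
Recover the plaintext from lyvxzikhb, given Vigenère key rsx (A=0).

ugyghltpe

Repeat the key across the ciphertext: rsxrsxrsx
l(11)−r(17): -6≡20 → u
y(24)−s(18): 6 → g
v(21)−x(23): -2≡24 → y
x(23)−r(17): 6 → g
z(25)−s(18): 7 → h
i(8)−x(23): -15≡11 → l
k(10)−r(17): -7≡19 → t
h(7)−s(18): -11≡15 → p
b(1)−x(23): -22≡4 → e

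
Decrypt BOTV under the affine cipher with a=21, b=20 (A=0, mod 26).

JWVF

The inverse of 21 mod 26 is 5, since 21·5=105≡1. Apply D(y)=5·(y−20) mod 26:
B(1): 5·(1−20)=-95≡9 → J
O(14): 5·(14−20)=-30≡22 → W
T(19): 5·(19−20)=-5≡21 → V
V(21): 5·(21−20)=5 → F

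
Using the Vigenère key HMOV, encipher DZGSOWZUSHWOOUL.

Repeat the key across the message: HMOVHMOVHMOVHMO
D(3)+H(7): 10 → K
Z(25)+M(12): 37≡11 → L
G(6)+O(14): 20 → U
S(18)+V(21): 39≡13 → N
O(14)+H(7): 21 → V
W(22)+M(12): 34≡8 → I
Z(25)+O(14): 39≡13 → N
U(20)+V(21): 41≡15 → P
S(18)+H(7): 25 → Z
H(7)+M(12): 19 → T
W(22)+O(14): 36≡10 → K
O(14)+V(21): 35≡9 → J
O(14)+H(7): 21 → V
U(20)+M(12): 32≡6 → G
L(11)+O(14): 25 → Z

KLUNVINPZTKJVGZ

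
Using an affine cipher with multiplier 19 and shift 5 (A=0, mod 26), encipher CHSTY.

RIJCT

C(2): 19·2+5=43≡17 → R
H(7): 19·7+5=138≡8 → I
S(18): 19·18+5=347≡9 → J
T(19): 19·19+5=366≡2 → C
Y(24): 19·24+5=461≡19 → T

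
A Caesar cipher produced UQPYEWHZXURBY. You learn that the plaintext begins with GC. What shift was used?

From the crib: U(20)−G(6)=14, so the shift is 14.

14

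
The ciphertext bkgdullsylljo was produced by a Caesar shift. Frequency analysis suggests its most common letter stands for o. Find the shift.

The most frequent ciphertext letter is l (appears 4 times).
l is position 11; o is position 14.
Shift = -3≡23.

23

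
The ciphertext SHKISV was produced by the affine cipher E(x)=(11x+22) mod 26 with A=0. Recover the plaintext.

CBGUCH

The inverse of 11 mod 26 is 19, since 11·19=209≡1. Apply D(y)=19·(y−22) mod 26:
S(18): 19·(18−22)=-76≡2 → C
H(7): 19·(7−22)=-285≡1 → B
K(10): 19·(10−22)=-228≡6 → G
I(8): 19·(8−22)=-266≡20 → U
S(18): 19·(18−22)=-76≡2 → C
V(21): 19·(21−22)=-19≡7 → H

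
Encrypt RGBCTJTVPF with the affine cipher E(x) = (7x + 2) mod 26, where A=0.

R(17): 7·17+2=121≡17 → R
G(6): 7·6+2=44≡18 → S
B(1): 7·1+2=9 → J
C(2): 7·2+2=16 → Q
T(19): 7·19+2=135≡5 → F
J(9): 7·9+2=65≡13 → N
T(19): 7·19+2=135≡5 → F
V(21): 7·21+2=149≡19 → T
P(15): 7·15+2=107≡3 → D
F(5): 7·5+2=37≡11 → L

RSJQFNFTDL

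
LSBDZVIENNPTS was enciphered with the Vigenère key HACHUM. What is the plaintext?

Repeat the key across the ciphertext: HACHUMHACHUMH
L(11)−H(7): 4 → E
S(18)−A(0): 18 → S
B(1)−C(2): -1≡25 → Z
D(3)−H(7): -4≡22 → W
Z(25)−U(20): 5 → F
V(21)−M(12): 9 → J
I(8)−H(7): 1 → B
E(4)−A(0): 4 → E
N(13)−C(2): 11 → L
N(13)−H(7): 6 → G
P(15)−U(20): -5≡21 → V
T(19)−M(12): 7 → H
S(18)−H(7): 11 → L

ESZWFJBELGVHL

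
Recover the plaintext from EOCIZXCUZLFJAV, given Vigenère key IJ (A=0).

WFUZROULRCXASM

Repeat the key across the ciphertext: IJIJIJIJIJIJIJ
E(4)−I(8): -4≡22 → W
O(14)−J(9): 5 → F
C(2)−I(8): -6≡20 → U
I(8)−J(9): -1≡25 → Z
Z(25)−I(8): 17 → R
X(23)−J(9): 14 → O
C(2)−I(8): -6≡20 → U
U(20)−J(9): 11 → L
Z(25)−I(8): 17 → R
L(11)−J(9): 2 → C
F(5)−I(8): -3≡23 → X
J(9)−J(9): 0 → A
A(0)−I(8): -8≡18 → S
V(21)−J(9): 12 → M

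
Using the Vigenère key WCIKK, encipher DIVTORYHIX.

ZKDDYNAPSH

Repeat the key across the message: WCIKKWCIKK
D(3)+W(22): 25 → Z
I(8)+C(2): 10 → K
V(21)+I(8): 29≡3 → D
T(19)+K(10): 29≡3 → D
O(14)+K(10): 24 → Y
R(17)+W(22): 39≡13 → N
Y(24)+C(2): 26≡0 → A
H(7)+I(8): 15 → P
I(8)+K(10): 18 → S
X(23)+K(10): 33≡7 → H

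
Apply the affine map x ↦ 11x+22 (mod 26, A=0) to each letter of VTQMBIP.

TXQYHGF

V(21): 11·21+22=253≡19 → T
T(19): 11·19+22=231≡23 → X
Q(16): 11·16+22=198≡16 → Q
M(12): 11·12+22=154≡24 → Y
B(1): 11·1+22=33≡7 → H
I(8): 11·8+22=110≡6 → G
P(15): 11·15+22=187≡5 → F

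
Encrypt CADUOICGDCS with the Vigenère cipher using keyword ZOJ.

Repeat the key across the message: ZOJZOJZOJZO
C(2)+Z(25): 27≡1 → B
A(0)+O(14): 14 → O
D(3)+J(9): 12 → M
U(20)+Z(25): 45≡19 → T
O(14)+O(14): 28≡2 → C
I(8)+J(9): 17 → R
C(2)+Z(25): 27≡1 → B
G(6)+O(14): 20 → U
D(3)+J(9): 12 → M
C(2)+Z(25): 27≡1 → B
S(18)+O(14): 32≡6 → G

BOMTCRBUMBG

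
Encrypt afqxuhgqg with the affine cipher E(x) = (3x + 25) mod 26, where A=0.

zovqhurvr

a(0): 3·0+25=25 → z
f(5): 3·5+25=40≡14 → o
q(16): 3·16+25=73≡21 → v
x(23): 3·23+25=94≡16 → q
u(20): 3·20+25=85≡7 → h
h(7): 3·7+25=46≡20 → u
g(6): 3·6+25=43≡17 → r
q(16): 3·16+25=73≡21 → v
g(6): 3·6+25=43≡17 → r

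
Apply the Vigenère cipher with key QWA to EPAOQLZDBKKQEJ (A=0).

ULAEMLPZBAGQUF

Repeat the key across the message: QWAQWAQWAQWAQW
E(4)+Q(16): 20 → U
P(15)+W(22): 37≡11 → L
A(0)+A(0): 0 → A
O(14)+Q(16): 30≡4 → E
Q(16)+W(22): 38≡12 → M
L(11)+A(0): 11 → L
Z(25)+Q(16): 41≡15 → P
D(3)+W(22): 25 → Z
B(1)+A(0): 1 → B
K(10)+Q(16): 26≡0 → A
K(10)+W(22): 32≡6 → G
Q(16)+A(0): 16 → Q
E(4)+Q(16): 20 → U
J(9)+W(22): 31≡5 → F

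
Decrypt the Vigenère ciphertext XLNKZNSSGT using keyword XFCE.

AGLGCIQOJO

Repeat the key across the ciphertext: XFCEXFCEXF
X(23)−X(23): 0 → A
L(11)−F(5): 6 → G
N(13)−C(2): 11 → L
K(10)−E(4): 6 → G
Z(25)−X(23): 2 → C
N(13)−F(5): 8 → I
S(18)−C(2): 16 → Q
S(18)−E(4): 14 → O
G(6)−X(23): -17≡9 → J
T(19)−F(5): 14 → O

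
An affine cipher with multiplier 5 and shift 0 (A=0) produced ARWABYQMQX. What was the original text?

The inverse of 5 mod 26 is 21, since 5·21=105≡1. Apply D(y)=21·(y−0) mod 26:
A(0): 21·(0−0)=0 → A
R(17): 21·(17−0)=357≡19 → T
W(22): 21·(22−0)=462≡20 → U
A(0): 21·(0−0)=0 → A
B(1): 21·(1−0)=21 → V
Y(24): 21·(24−0)=504≡10 → K
Q(16): 21·(16−0)=336≡24 → Y
M(12): 21·(12−0)=252≡18 → S
Q(16): 21·(16−0)=336≡24 → Y
X(23): 21·(23−0)=483≡15 → P

ATUAVKYSYP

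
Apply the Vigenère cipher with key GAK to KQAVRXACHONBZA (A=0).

Repeat the key across the message: GAKGAKGAKGAKGA
K(10)+G(6): 16 → Q
Q(16)+A(0): 16 → Q
A(0)+K(10): 10 → K
V(21)+G(6): 27≡1 → B
R(17)+A(0): 17 → R
X(23)+K(10): 33≡7 → H
A(0)+G(6): 6 → G
C(2)+A(0): 2 → C
H(7)+K(10): 17 → R
O(14)+G(6): 20 → U
N(13)+A(0): 13 → N
B(1)+K(10): 11 → L
Z(25)+G(6): 31≡5 → F
A(0)+A(0): 0 → A

QQKBRHGCRUNLFA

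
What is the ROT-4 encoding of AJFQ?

ENJU

A(0): 0+4=4 → E
J(9): 9+4=13 → N
F(5): 5+4=9 → J
Q(16): 16+4=20 → U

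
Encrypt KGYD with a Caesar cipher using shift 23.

K(10): 10+23=33≡7 → H
G(6): 6+23=29≡3 → D
Y(24): 24+23=47≡21 → V
D(3): 3+23=26≡0 → A

HDVA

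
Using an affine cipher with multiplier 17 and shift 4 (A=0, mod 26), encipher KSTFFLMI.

SYPLLJAK

K(10): 17·10+4=174≡18 → S
S(18): 17·18+4=310≡24 → Y
T(19): 17·19+4=327≡15 → P
F(5): 17·5+4=89≡11 → L
F(5): 17·5+4=89≡11 → L
L(11): 17·11+4=191≡9 → J
M(12): 17·12+4=208≡0 → A
I(8): 17·8+4=140≡10 → K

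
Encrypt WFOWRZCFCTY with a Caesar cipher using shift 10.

W(22): 22+10=32≡6 → G
F(5): 5+10=15 → P
O(14): 14+10=24 → Y
W(22): 22+10=32≡6 → G
R(17): 17+10=27≡1 → B
Z(25): 25+10=35≡9 → J
C(2): 2+10=12 → M
F(5): 5+10=15 → P
C(2): 2+10=12 → M
T(19): 19+10=29≡3 → D
Y(24): 24+10=34≡8 → I

GPYGBJMPMDI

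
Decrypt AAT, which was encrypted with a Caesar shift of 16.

A(0): 0−16=-16≡10 → K
A(0): 0−16=-16≡10 → K
T(19): 19−16=3 → D

KKD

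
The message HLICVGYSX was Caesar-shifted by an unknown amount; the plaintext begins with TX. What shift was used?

14

From the crib: H(7)−T(19)=-12≡14, so the shift is 14.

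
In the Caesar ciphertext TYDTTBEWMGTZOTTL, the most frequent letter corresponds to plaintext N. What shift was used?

The most frequent ciphertext letter is T (appears 6 times).
T is position 19; N is position 13.
Shift = 6.

6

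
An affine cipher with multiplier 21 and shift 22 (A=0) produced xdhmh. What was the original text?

fjdcd

The inverse of 21 mod 26 is 5, since 21·5=105≡1. Apply D(y)=5·(y−22) mod 26:
x(23): 5·(23−22)=5 → f
d(3): 5·(3−22)=-95≡9 → j
h(7): 5·(7−22)=-75≡3 → d
m(12): 5·(12−22)=-50≡2 → c
h(7): 5·(7−22)=-75≡3 → d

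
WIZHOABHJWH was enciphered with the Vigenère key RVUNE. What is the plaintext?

FNFUKJGNWSQ

Repeat the key across the ciphertext: RVUNERVUNER
W(22)−R(17): 5 → F
I(8)−V(21): -13≡13 → N
Z(25)−U(20): 5 → F
H(7)−N(13): -6≡20 → U
O(14)−E(4): 10 → K
A(0)−R(17): -17≡9 → J
B(1)−V(21): -20≡6 → G
H(7)−U(20): -13≡13 → N
J(9)−N(13): -4≡22 → W
W(22)−E(4): 18 → S
H(7)−R(17): -10≡16 → Q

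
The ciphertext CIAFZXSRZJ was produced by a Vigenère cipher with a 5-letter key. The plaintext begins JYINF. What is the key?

Subtract each crib letter from the matching ciphertext letter (mod 26):
C(2)−J(9)=-7≡19 → T
I(8)−Y(24)=-16≡10 → K
A(0)−I(8)=-8≡18 → S
F(5)−N(13)=-8≡18 → S
Z(25)−F(5)=20 → U

TKSSU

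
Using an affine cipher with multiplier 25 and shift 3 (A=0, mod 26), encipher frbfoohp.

ymcyppwo

f(5): 25·5+3=128≡24 → y
r(17): 25·17+3=428≡12 → m
b(1): 25·1+3=28≡2 → c
f(5): 25·5+3=128≡24 → y
o(14): 25·14+3=353≡15 → p
o(14): 25·14+3=353≡15 → p
h(7): 25·7+3=178≡22 → w
p(15): 25·15+3=378≡14 → o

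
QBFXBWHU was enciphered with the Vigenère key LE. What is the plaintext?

Repeat the key across the ciphertext: LELELELE
Q(16)−L(11): 5 → F
B(1)−E(4): -3≡23 → X
F(5)−L(11): -6≡20 → U
X(23)−E(4): 19 → T
B(1)−L(11): -10≡16 → Q
W(22)−E(4): 18 → S
H(7)−L(11): -4≡22 → W
U(20)−E(4): 16 → Q

FXUTQSWQ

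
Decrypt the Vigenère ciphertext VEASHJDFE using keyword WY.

ZGEULLHHI

Repeat the key across the ciphertext: WYWYWYWYW
V(21)−W(22): -1≡25 → Z
E(4)−Y(24): -20≡6 → G
A(0)−W(22): -22≡4 → E
S(18)−Y(24): -6≡20 → U
H(7)−W(22): -15≡11 → L
J(9)−Y(24): -15≡11 → L
D(3)−W(22): -19≡7 → H
F(5)−Y(24): -19≡7 → H
E(4)−W(22): -18≡8 → I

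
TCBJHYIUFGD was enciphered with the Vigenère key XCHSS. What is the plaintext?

WAURPBGNNOG

Repeat the key across the ciphertext: XCHSSXCHSSX
T(19)−X(23): -4≡22 → W
C(2)−C(2): 0 → A
B(1)−H(7): -6≡20 → U
J(9)−S(18): -9≡17 → R
H(7)−S(18): -11≡15 → P
Y(24)−X(23): 1 → B
I(8)−C(2): 6 → G
U(20)−H(7): 13 → N
F(5)−S(18): -13≡13 → N
G(6)−S(18): -12≡14 → O
D(3)−X(23): -20≡6 → G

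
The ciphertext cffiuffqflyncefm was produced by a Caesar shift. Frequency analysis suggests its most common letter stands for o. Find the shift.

17

The most frequent ciphertext letter is f (appears 6 times).
f is position 5; o is position 14.
Shift = -9≡17.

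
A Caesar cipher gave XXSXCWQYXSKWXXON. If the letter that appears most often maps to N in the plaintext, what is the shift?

10

The most frequent ciphertext letter is X (appears 6 times).
X is position 23; N is position 13.
Shift = 10.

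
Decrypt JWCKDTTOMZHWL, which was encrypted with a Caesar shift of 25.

KXDLEUUPNAIXM

J(9): 9−25=-16≡10 → K
W(22): 22−25=-3≡23 → X
C(2): 2−25=-23≡3 → D
K(10): 10−25=-15≡11 → L
D(3): 3−25=-22≡4 → E
T(19): 19−25=-6≡20 → U
T(19): 19−25=-6≡20 → U
O(14): 14−25=-11≡15 → P
M(12): 12−25=-13≡13 → N
Z(25): 25−25=0 → A
H(7): 7−25=-18≡8 → I
W(22): 22−25=-3≡23 → X
L(11): 11−25=-14≡12 → M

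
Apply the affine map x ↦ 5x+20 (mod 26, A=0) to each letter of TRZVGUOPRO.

LBPVYQMRBM

T(19): 5·19+20=115≡11 → L
R(17): 5·17+20=105≡1 → B
Z(25): 5·25+20=145≡15 → P
V(21): 5·21+20=125≡21 → V
G(6): 5·6+20=50≡24 → Y
U(20): 5·20+20=120≡16 → Q
O(14): 5·14+20=90≡12 → M
P(15): 5·15+20=95≡17 → R
R(17): 5·17+20=105≡1 → B
O(14): 5·14+20=90≡12 → M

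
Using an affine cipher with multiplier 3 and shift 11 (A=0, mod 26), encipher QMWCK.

Q(16): 3·16+11=59≡7 → H
M(12): 3·12+11=47≡21 → V
W(22): 3·22+11=77≡25 → Z
C(2): 3·2+11=17 → R
K(10): 3·10+11=41≡15 → P

HVZRP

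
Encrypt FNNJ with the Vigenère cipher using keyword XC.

CPKL

Repeat the key across the message: XCXC
F(5)+X(23): 28≡2 → C
N(13)+C(2): 15 → P
N(13)+X(23): 36≡10 → K
J(9)+C(2): 11 → L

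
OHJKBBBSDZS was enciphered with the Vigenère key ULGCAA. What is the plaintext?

UWDIBBHHXXS

Repeat the key across the ciphertext: ULGCAAULGCA
O(14)−U(20): -6≡20 → U
H(7)−L(11): -4≡22 → W
J(9)−G(6): 3 → D
K(10)−C(2): 8 → I
B(1)−A(0): 1 → B
B(1)−A(0): 1 → B
B(1)−U(20): -19≡7 → H
S(18)−L(11): 7 → H
D(3)−G(6): -3≡23 → X
Z(25)−C(2): 23 → X
S(18)−A(0): 18 → S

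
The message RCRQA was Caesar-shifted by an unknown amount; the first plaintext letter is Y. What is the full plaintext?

YJYXH

From the crib: R(17)−Y(24)=-7≡19, so the shift is 19.
Subtract 19 from each ciphertext letter:
R(17): 17−19=-2≡24 → Y
C(2): 2−19=-17≡9 → J
R(17): 17−19=-2≡24 → Y
Q(16): 16−19=-3≡23 → X
A(0): 0−19=-19≡7 → H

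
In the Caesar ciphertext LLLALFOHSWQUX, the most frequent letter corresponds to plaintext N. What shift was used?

The most frequent ciphertext letter is L (appears 4 times).
L is position 11; N is position 13.
Shift = -2≡24.

24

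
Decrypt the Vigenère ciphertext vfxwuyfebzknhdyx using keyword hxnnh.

Repeat the key across the ciphertext: hxnnhhxnnhhxnnhh
v(21)−h(7): 14 → o
f(5)−x(23): -18≡8 → i
x(23)−n(13): 10 → k
w(22)−n(13): 9 → j
u(20)−h(7): 13 → n
y(24)−h(7): 17 → r
f(5)−x(23): -18≡8 → i
e(4)−n(13): -9≡17 → r
b(1)−n(13): -12≡14 → o
z(25)−h(7): 18 → s
k(10)−h(7): 3 → d
n(13)−x(23): -10≡16 → q
h(7)−n(13): -6≡20 → u
d(3)−n(13): -10≡16 → q
y(24)−h(7): 17 → r
x(23)−h(7): 16 → q

oikjnrirosdquqrq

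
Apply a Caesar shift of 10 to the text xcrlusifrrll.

x(23): 23+10=33≡7 → h
c(2): 2+10=12 → m
r(17): 17+10=27≡1 → b
l(11): 11+10=21 → v
u(20): 20+10=30≡4 → e
s(18): 18+10=28≡2 → c
i(8): 8+10=18 → s
f(5): 5+10=15 → p
r(17): 17+10=27≡1 → b
r(17): 17+10=27≡1 → b
l(11): 11+10=21 → v
l(11): 11+10=21 → v

hmbvecspbbvv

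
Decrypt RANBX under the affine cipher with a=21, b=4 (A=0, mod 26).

NGTLR

The inverse of 21 mod 26 is 5, since 21·5=105≡1. Apply D(y)=5·(y−4) mod 26:
R(17): 5·(17−4)=65≡13 → N
A(0): 5·(0−4)=-20≡6 → G
N(13): 5·(13−4)=45≡19 → T
B(1): 5·(1−4)=-15≡11 → L
X(23): 5·(23−4)=95≡17 → R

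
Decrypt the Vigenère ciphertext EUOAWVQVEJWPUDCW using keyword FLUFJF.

Repeat the key across the ciphertext: FLUFJFFLUFJFFLUF
E(4)−F(5): -1≡25 → Z
U(20)−L(11): 9 → J
O(14)−U(20): -6≡20 → U
A(0)−F(5): -5≡21 → V
W(22)−J(9): 13 → N
V(21)−F(5): 16 → Q
Q(16)−F(5): 11 → L
V(21)−L(11): 10 → K
E(4)−U(20): -16≡10 → K
J(9)−F(5): 4 → E
W(22)−J(9): 13 → N
P(15)−F(5): 10 → K
U(20)−F(5): 15 → P
D(3)−L(11): -8≡18 → S
C(2)−U(20): -18≡8 → I
W(22)−F(5): 17 → R

ZJUVNQLKKENKPSIR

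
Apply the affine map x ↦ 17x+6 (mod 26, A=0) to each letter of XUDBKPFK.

HIFXUBNU

X(23): 17·23+6=397≡7 → H
U(20): 17·20+6=346≡8 → I
D(3): 17·3+6=57≡5 → F
B(1): 17·1+6=23 → X
K(10): 17·10+6=176≡20 → U
P(15): 17·15+6=261≡1 → B
F(5): 17·5+6=91≡13 → N
K(10): 17·10+6=176≡20 → U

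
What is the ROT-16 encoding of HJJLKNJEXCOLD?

XZZBADZUNSEBT

H(7): 7+16=23 → X
J(9): 9+16=25 → Z
J(9): 9+16=25 → Z
L(11): 11+16=27≡1 → B
K(10): 10+16=26≡0 → A
N(13): 13+16=29≡3 → D
J(9): 9+16=25 → Z
E(4): 4+16=20 → U
X(23): 23+16=39≡13 → N
C(2): 2+16=18 → S
O(14): 14+16=30≡4 → E
L(11): 11+16=27≡1 → B
D(3): 3+16=19 → T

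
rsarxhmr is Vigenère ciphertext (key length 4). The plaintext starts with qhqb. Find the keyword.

blkq

Subtract each crib letter from the matching ciphertext letter (mod 26):
r(17)−q(16)=1 → b
s(18)−h(7)=11 → l
a(0)−q(16)=-16≡10 → k
r(17)−b(1)=16 → q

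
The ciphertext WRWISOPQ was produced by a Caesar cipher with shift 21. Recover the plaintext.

BWBNXTUV

W(22): 22−21=1 → B
R(17): 17−21=-4≡22 → W
W(22): 22−21=1 → B
I(8): 8−21=-13≡13 → N
S(18): 18−21=-3≡23 → X
O(14): 14−21=-7≡19 → T
P(15): 15−21=-6≡20 → U
Q(16): 16−21=-5≡21 → V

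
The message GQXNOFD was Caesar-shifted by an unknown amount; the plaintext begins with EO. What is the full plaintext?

From the crib: G(6)−E(4)=2, so the shift is 2.
Subtract 2 from each ciphertext letter:
G(6): 6−2=4 → E
Q(16): 16−2=14 → O
X(23): 23−2=21 → V
N(13): 13−2=11 → L
O(14): 14−2=12 → M
F(5): 5−2=3 → D
D(3): 3−2=1 → B

EOVLMDB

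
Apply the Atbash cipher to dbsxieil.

wyhcrvro

d(3) → w(22)
b(1) → y(24)
s(18) → h(7)
x(23) → c(2)
i(8) → r(17)
e(4) → v(21)
i(8) → r(17)
l(11) → o(14)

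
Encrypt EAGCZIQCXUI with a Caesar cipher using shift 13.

E(4): 4+13=17 → R
A(0): 0+13=13 → N
G(6): 6+13=19 → T
C(2): 2+13=15 → P
Z(25): 25+13=38≡12 → M
I(8): 8+13=21 → V
Q(16): 16+13=29≡3 → D
C(2): 2+13=15 → P
X(23): 23+13=36≡10 → K
U(20): 20+13=33≡7 → H
I(8): 8+13=21 → V

RNTPMVDPKHV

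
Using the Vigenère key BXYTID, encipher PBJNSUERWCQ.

Repeat the key across the message: BXYTIDBXYTI
P(15)+B(1): 16 → Q
B(1)+X(23): 24 → Y
J(9)+Y(24): 33≡7 → H
N(13)+T(19): 32≡6 → G
S(18)+I(8): 26≡0 → A
U(20)+D(3): 23 → X
E(4)+B(1): 5 → F
R(17)+X(23): 40≡14 → O
W(22)+Y(24): 46≡20 → U
C(2)+T(19): 21 → V
Q(16)+I(8): 24 → Y

QYHGAXFOUVY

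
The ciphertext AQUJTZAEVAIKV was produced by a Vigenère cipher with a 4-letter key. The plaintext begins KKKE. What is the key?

Subtract each crib letter from the matching ciphertext letter (mod 26):
A(0)−K(10)=-10≡16 → Q
Q(16)−K(10)=6 → G
U(20)−K(10)=10 → K
J(9)−E(4)=5 → F

QGKF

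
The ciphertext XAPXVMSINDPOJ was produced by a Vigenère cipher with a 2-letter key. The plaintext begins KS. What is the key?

NI

Subtract each crib letter from the matching ciphertext letter (mod 26):
X(23)−K(10)=13 → N
A(0)−S(18)=-18≡8 → I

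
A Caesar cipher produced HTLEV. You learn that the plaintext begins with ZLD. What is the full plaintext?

From the crib: H(7)−Z(25)=-18≡8, so the shift is 8.
Subtract 8 from each ciphertext letter:
H(7): 7−8=-1≡25 → Z
T(19): 19−8=11 → L
L(11): 11−8=3 → D
E(4): 4−8=-4≡22 → W
V(21): 21−8=13 → N

ZLDWN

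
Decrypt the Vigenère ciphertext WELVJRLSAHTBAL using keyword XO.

ZQOHMDOEDTWNDX

Repeat the key across the ciphertext: XOXOXOXOXOXOXO
W(22)−X(23): -1≡25 → Z
E(4)−O(14): -10≡16 → Q
L(11)−X(23): -12≡14 → O
V(21)−O(14): 7 → H
J(9)−X(23): -14≡12 → M
R(17)−O(14): 3 → D
L(11)−X(23): -12≡14 → O
S(18)−O(14): 4 → E
A(0)−X(23): -23≡3 → D
H(7)−O(14): -7≡19 → T
T(19)−X(23): -4≡22 → W
B(1)−O(14): -13≡13 → N
A(0)−X(23): -23≡3 → D
L(11)−O(14): -3≡23 → X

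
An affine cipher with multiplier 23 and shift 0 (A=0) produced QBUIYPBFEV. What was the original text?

The inverse of 23 mod 26 is 17, since 23·17=391≡1. Apply D(y)=17·(y−0) mod 26:
Q(16): 17·(16−0)=272≡12 → M
B(1): 17·(1−0)=17 → R
U(20): 17·(20−0)=340≡2 → C
I(8): 17·(8−0)=136≡6 → G
Y(24): 17·(24−0)=408≡18 → S
P(15): 17·(15−0)=255≡21 → V
B(1): 17·(1−0)=17 → R
F(5): 17·(5−0)=85≡7 → H
E(4): 17·(4−0)=68≡16 → Q
V(21): 17·(21−0)=357≡19 → T

MRCGSVRHQT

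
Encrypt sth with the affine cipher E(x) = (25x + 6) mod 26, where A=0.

onz

s(18): 25·18+6=456≡14 → o
t(19): 25·19+6=481≡13 → n
h(7): 25·7+6=181≡25 → z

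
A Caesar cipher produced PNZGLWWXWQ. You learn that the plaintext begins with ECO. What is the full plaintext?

From the crib: P(15)−E(4)=11, so the shift is 11.
Subtract 11 from each ciphertext letter:
P(15): 15−11=4 → E
N(13): 13−11=2 → C
Z(25): 25−11=14 → O
G(6): 6−11=-5≡21 → V
L(11): 11−11=0 → A
W(22): 22−11=11 → L
W(22): 22−11=11 → L
X(23): 23−11=12 → M
W(22): 22−11=11 → L
Q(16): 16−11=5 → F

ECOVALLMLF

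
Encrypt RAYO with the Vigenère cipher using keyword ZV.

Repeat the key across the message: ZVZV
R(17)+Z(25): 42≡16 → Q
A(0)+V(21): 21 → V
Y(24)+Z(25): 49≡23 → X
O(14)+V(21): 35≡9 → J

QVXJ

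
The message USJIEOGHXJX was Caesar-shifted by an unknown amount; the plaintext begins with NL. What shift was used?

7

From the crib: U(20)−N(13)=7, so the shift is 7.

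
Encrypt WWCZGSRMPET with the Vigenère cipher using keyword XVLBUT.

Repeat the key across the message: XVLBUTXVLBU
W(22)+X(23): 45≡19 → T
W(22)+V(21): 43≡17 → R
C(2)+L(11): 13 → N
Z(25)+B(1): 26≡0 → A
G(6)+U(20): 26≡0 → A
S(18)+T(19): 37≡11 → L
R(17)+X(23): 40≡14 → O
M(12)+V(21): 33≡7 → H
P(15)+L(11): 26≡0 → A
E(4)+B(1): 5 → F
T(19)+U(20): 39≡13 → N

TRNAALOHAFN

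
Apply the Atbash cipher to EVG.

E(4) → V(21)
V(21) → E(4)
G(6) → T(19)

VET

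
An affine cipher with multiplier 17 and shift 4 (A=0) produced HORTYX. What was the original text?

The inverse of 17 mod 26 is 23, since 17·23=391≡1. Apply D(y)=23·(y−4) mod 26:
H(7): 23·(7−4)=69≡17 → R
O(14): 23·(14−4)=230≡22 → W
R(17): 23·(17−4)=299≡13 → N
T(19): 23·(19−4)=345≡7 → H
Y(24): 23·(24−4)=460≡18 → S
X(23): 23·(23−4)=437≡21 → V

RWNHSV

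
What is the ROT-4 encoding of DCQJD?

HGUNH

D(3): 3+4=7 → H
C(2): 2+4=6 → G
Q(16): 16+4=20 → U
J(9): 9+4=13 → N
D(3): 3+4=7 → H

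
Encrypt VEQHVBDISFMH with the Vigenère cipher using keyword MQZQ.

Repeat the key across the message: MQZQMQZQMQZQ
V(21)+M(12): 33≡7 → H
E(4)+Q(16): 20 → U
Q(16)+Z(25): 41≡15 → P
H(7)+Q(16): 23 → X
V(21)+M(12): 33≡7 → H
B(1)+Q(16): 17 → R
D(3)+Z(25): 28≡2 → C
I(8)+Q(16): 24 → Y
S(18)+M(12): 30≡4 → E
F(5)+Q(16): 21 → V
M(12)+Z(25): 37≡11 → L
H(7)+Q(16): 23 → X

HUPXHRCYEVLX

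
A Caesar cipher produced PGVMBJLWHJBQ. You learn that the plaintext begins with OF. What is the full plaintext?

OFULAIKVGIAP

From the crib: P(15)−O(14)=1, so the shift is 1.
Subtract 1 from each ciphertext letter:
P(15): 15−1=14 → O
G(6): 6−1=5 → F
V(21): 21−1=20 → U
M(12): 12−1=11 → L
B(1): 1−1=0 → A
J(9): 9−1=8 → I
L(11): 11−1=10 → K
W(22): 22−1=21 → V
H(7): 7−1=6 → G
J(9): 9−1=8 → I
B(1): 1−1=0 → A
Q(16): 16−1=15 → P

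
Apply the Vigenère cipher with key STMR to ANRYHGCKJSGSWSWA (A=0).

SGDPZZOBBLSJOLIR

Repeat the key across the message: STMRSTMRSTMRSTMR
A(0)+S(18): 18 → S
N(13)+T(19): 32≡6 → G
R(17)+M(12): 29≡3 → D
Y(24)+R(17): 41≡15 → P
H(7)+S(18): 25 → Z
G(6)+T(19): 25 → Z
C(2)+M(12): 14 → O
K(10)+R(17): 27≡1 → B
J(9)+S(18): 27≡1 → B
S(18)+T(19): 37≡11 → L
G(6)+M(12): 18 → S
S(18)+R(17): 35≡9 → J
W(22)+S(18): 40≡14 → O
S(18)+T(19): 37≡11 → L
W(22)+M(12): 34≡8 → I
A(0)+R(17): 17 → R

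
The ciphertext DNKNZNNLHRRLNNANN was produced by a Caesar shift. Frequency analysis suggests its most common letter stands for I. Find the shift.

The most frequent ciphertext letter is N (appears 8 times).
N is position 13; I is position 8.
Shift = 5.

5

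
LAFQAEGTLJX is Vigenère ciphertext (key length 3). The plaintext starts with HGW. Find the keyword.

Subtract each crib letter from the matching ciphertext letter (mod 26):
L(11)−H(7)=4 → E
A(0)−G(6)=-6≡20 → U
F(5)−W(22)=-17≡9 → J

EUJ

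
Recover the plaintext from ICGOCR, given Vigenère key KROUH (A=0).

Repeat the key across the ciphertext: KROUHK
I(8)−K(10): -2≡24 → Y
C(2)−R(17): -15≡11 → L
G(6)−O(14): -8≡18 → S
O(14)−U(20): -6≡20 → U
C(2)−H(7): -5≡21 → V
R(17)−K(10): 7 → H

YLSUVH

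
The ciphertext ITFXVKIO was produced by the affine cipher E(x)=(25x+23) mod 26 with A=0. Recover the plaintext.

PESACNPJ

The inverse of 25 mod 26 is 25, since 25·25=625≡1. Apply D(y)=25·(y−23) mod 26:
I(8): 25·(8−23)=-375≡15 → P
T(19): 25·(19−23)=-100≡4 → E
F(5): 25·(5−23)=-450≡18 → S
X(23): 25·(23−23)=0 → A
V(21): 25·(21−23)=-50≡2 → C
K(10): 25·(10−23)=-325≡13 → N
I(8): 25·(8−23)=-375≡15 → P
O(14): 25·(14−23)=-225≡9 → J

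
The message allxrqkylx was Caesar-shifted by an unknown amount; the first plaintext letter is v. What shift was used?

5

From the crib: a(0)−v(21)=-21≡5, so the shift is 5.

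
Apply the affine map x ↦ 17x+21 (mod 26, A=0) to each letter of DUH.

D(3): 17·3+21=72≡20 → U
U(20): 17·20+21=361≡23 → X
H(7): 17·7+21=140≡10 → K

UXK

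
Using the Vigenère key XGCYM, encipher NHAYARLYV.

KNCWMORAT

Repeat the key across the message: XGCYMXGCY
N(13)+X(23): 36≡10 → K
H(7)+G(6): 13 → N
A(0)+C(2): 2 → C
Y(24)+Y(24): 48≡22 → W
A(0)+M(12): 12 → M
R(17)+X(23): 40≡14 → O
L(11)+G(6): 17 → R
Y(24)+C(2): 26≡0 → A
V(21)+Y(24): 45≡19 → T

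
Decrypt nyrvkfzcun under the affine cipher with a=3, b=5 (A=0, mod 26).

upeotayzfu

The inverse of 3 mod 26 is 9, since 3·9=27≡1. Apply D(y)=9·(y−5) mod 26:
n(13): 9·(13−5)=72≡20 → u
y(24): 9·(24−5)=171≡15 → p
r(17): 9·(17−5)=108≡4 → e
v(21): 9·(21−5)=144≡14 → o
k(10): 9·(10−5)=45≡19 → t
f(5): 9·(5−5)=0 → a
z(25): 9·(25−5)=180≡24 → y
c(2): 9·(2−5)=-27≡25 → z
u(20): 9·(20−5)=135≡5 → f
n(13): 9·(13−5)=72≡20 → u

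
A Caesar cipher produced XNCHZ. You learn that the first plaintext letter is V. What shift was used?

2

From the crib: X(23)−V(21)=2, so the shift is 2.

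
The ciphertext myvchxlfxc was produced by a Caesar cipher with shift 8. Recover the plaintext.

m(12): 12−8=4 → e
y(24): 24−8=16 → q
v(21): 21−8=13 → n
c(2): 2−8=-6≡20 → u
h(7): 7−8=-1≡25 → z
x(23): 23−8=15 → p
l(11): 11−8=3 → d
f(5): 5−8=-3≡23 → x
x(23): 23−8=15 → p
c(2): 2−8=-6≡20 → u

eqnuzpdxpu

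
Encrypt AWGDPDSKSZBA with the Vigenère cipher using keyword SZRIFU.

SVXLUXKJJHGU

Repeat the key across the message: SZRIFUSZRIFU
A(0)+S(18): 18 → S
W(22)+Z(25): 47≡21 → V
G(6)+R(17): 23 → X
D(3)+I(8): 11 → L
P(15)+F(5): 20 → U
D(3)+U(20): 23 → X
S(18)+S(18): 36≡10 → K
K(10)+Z(25): 35≡9 → J
S(18)+R(17): 35≡9 → J
Z(25)+I(8): 33≡7 → H
B(1)+F(5): 6 → G
A(0)+U(20): 20 → U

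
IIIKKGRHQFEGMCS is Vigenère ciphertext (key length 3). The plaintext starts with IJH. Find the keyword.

AZB

Subtract each crib letter from the matching ciphertext letter (mod 26):
I(8)−I(8)=0 → A
I(8)−J(9)=-1≡25 → Z
I(8)−H(7)=1 → B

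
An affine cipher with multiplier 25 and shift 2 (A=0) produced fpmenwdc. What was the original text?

xnqypgza

The inverse of 25 mod 26 is 25, since 25·25=625≡1. Apply D(y)=25·(y−2) mod 26:
f(5): 25·(5−2)=75≡23 → x
p(15): 25·(15−2)=325≡13 → n
m(12): 25·(12−2)=250≡16 → q
e(4): 25·(4−2)=50≡24 → y
n(13): 25·(13−2)=275≡15 → p
w(22): 25·(22−2)=500≡6 → g
d(3): 25·(3−2)=25 → z
c(2): 25·(2−2)=0 → a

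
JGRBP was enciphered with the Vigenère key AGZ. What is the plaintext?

Repeat the key across the ciphertext: AGZAG
J(9)−A(0): 9 → J
G(6)−G(6): 0 → A
R(17)−Z(25): -8≡18 → S
B(1)−A(0): 1 → B
P(15)−G(6): 9 → J

JASBJ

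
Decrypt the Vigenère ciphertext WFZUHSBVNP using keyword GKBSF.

Repeat the key across the ciphertext: GKBSFGKBSF
W(22)−G(6): 16 → Q
F(5)−K(10): -5≡21 → V
Z(25)−B(1): 24 → Y
U(20)−S(18): 2 → C
H(7)−F(5): 2 → C
S(18)−G(6): 12 → M
B(1)−K(10): -9≡17 → R
V(21)−B(1): 20 → U
N(13)−S(18): -5≡21 → V
P(15)−F(5): 10 → K

QVYCCMRUVK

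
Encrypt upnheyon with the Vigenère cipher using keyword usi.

Repeat the key across the message: usiusius
u(20)+u(20): 40≡14 → o
p(15)+s(18): 33≡7 → h
n(13)+i(8): 21 → v
h(7)+u(20): 27≡1 → b
e(4)+s(18): 22 → w
y(24)+i(8): 32≡6 → g
o(14)+u(20): 34≡8 → i
n(13)+s(18): 31≡5 → f

ohvbwgif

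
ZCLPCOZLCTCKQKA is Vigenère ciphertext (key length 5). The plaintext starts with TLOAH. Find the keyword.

Subtract each crib letter from the matching ciphertext letter (mod 26):
Z(25)−T(19)=6 → G
C(2)−L(11)=-9≡17 → R
L(11)−O(14)=-3≡23 → X
P(15)−A(0)=15 → P
C(2)−H(7)=-5≡21 → V

GRXPV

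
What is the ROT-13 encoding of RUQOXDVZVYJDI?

EHDBKQIMILWQV

R(17): 17+13=30≡4 → E
U(20): 20+13=33≡7 → H
Q(16): 16+13=29≡3 → D
O(14): 14+13=27≡1 → B
X(23): 23+13=36≡10 → K
D(3): 3+13=16 → Q
V(21): 21+13=34≡8 → I
Z(25): 25+13=38≡12 → M
V(21): 21+13=34≡8 → I
Y(24): 24+13=37≡11 → L
J(9): 9+13=22 → W
D(3): 3+13=16 → Q
I(8): 8+13=21 → V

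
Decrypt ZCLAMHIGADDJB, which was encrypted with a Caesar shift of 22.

DGPEQLMKEHHNF

Z(25): 25−22=3 → D
C(2): 2−22=-20≡6 → G
L(11): 11−22=-11≡15 → P
A(0): 0−22=-22≡4 → E
M(12): 12−22=-10≡16 → Q
H(7): 7−22=-15≡11 → L
I(8): 8−22=-14≡12 → M
G(6): 6−22=-16≡10 → K
A(0): 0−22=-22≡4 → E
D(3): 3−22=-19≡7 → H
D(3): 3−22=-19≡7 → H
J(9): 9−22=-13≡13 → N
B(1): 1−22=-21≡5 → F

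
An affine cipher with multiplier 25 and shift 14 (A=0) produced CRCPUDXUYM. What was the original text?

The inverse of 25 mod 26 is 25, since 25·25=625≡1. Apply D(y)=25·(y−14) mod 26:
C(2): 25·(2−14)=-300≡12 → M
R(17): 25·(17−14)=75≡23 → X
C(2): 25·(2−14)=-300≡12 → M
P(15): 25·(15−14)=25 → Z
U(20): 25·(20−14)=150≡20 → U
D(3): 25·(3−14)=-275≡11 → L
X(23): 25·(23−14)=225≡17 → R
U(20): 25·(20−14)=150≡20 → U
Y(24): 25·(24−14)=250≡16 → Q
M(12): 25·(12−14)=-50≡2 → C

MXMZULRUQC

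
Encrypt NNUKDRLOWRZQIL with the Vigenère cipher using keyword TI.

GVNSWZEWPZSYBT

Repeat the key across the message: TITITITITITITI
N(13)+T(19): 32≡6 → G
N(13)+I(8): 21 → V
U(20)+T(19): 39≡13 → N
K(10)+I(8): 18 → S
D(3)+T(19): 22 → W
R(17)+I(8): 25 → Z
L(11)+T(19): 30≡4 → E
O(14)+I(8): 22 → W
W(22)+T(19): 41≡15 → P
R(17)+I(8): 25 → Z
Z(25)+T(19): 44≡18 → S
Q(16)+I(8): 24 → Y
I(8)+T(19): 27≡1 → B
L(11)+I(8): 19 → T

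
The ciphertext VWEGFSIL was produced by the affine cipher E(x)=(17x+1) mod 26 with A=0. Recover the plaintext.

SPRLOBFW

The inverse of 17 mod 26 is 23, since 17·23=391≡1. Apply D(y)=23·(y−1) mod 26:
V(21): 23·(21−1)=460≡18 → S
W(22): 23·(22−1)=483≡15 → P
E(4): 23·(4−1)=69≡17 → R
G(6): 23·(6−1)=115≡11 → L
F(5): 23·(5−1)=92≡14 → O
S(18): 23·(18−1)=391≡1 → B
I(8): 23·(8−1)=161≡5 → F
L(11): 23·(11−1)=230≡22 → W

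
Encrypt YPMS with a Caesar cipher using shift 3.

Y(24): 24+3=27≡1 → B
P(15): 15+3=18 → S
M(12): 12+3=15 → P
S(18): 18+3=21 → V

BSPV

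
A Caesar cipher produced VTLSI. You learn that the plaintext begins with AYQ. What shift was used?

21

From the crib: V(21)−A(0)=21, so the shift is 21.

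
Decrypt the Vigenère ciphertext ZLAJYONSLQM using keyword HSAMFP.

STAXTZGALEH

Repeat the key across the ciphertext: HSAMFPHSAMF
Z(25)−H(7): 18 → S
L(11)−S(18): -7≡19 → T
A(0)−A(0): 0 → A
J(9)−M(12): -3≡23 → X
Y(24)−F(5): 19 → T
O(14)−P(15): -1≡25 → Z
N(13)−H(7): 6 → G
S(18)−S(18): 0 → A
L(11)−A(0): 11 → L
Q(16)−M(12): 4 → E
M(12)−F(5): 7 → H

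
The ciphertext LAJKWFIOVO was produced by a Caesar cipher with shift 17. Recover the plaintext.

UJSTFORXEX

L(11): 11−17=-6≡20 → U
A(0): 0−17=-17≡9 → J
J(9): 9−17=-8≡18 → S
K(10): 10−17=-7≡19 → T
W(22): 22−17=5 → F
F(5): 5−17=-12≡14 → O
I(8): 8−17=-9≡17 → R
O(14): 14−17=-3≡23 → X
V(21): 21−17=4 → E
O(14): 14−17=-3≡23 → X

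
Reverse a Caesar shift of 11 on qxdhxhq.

q(16): 16−11=5 → f
x(23): 23−11=12 → m
d(3): 3−11=-8≡18 → s
h(7): 7−11=-4≡22 → w
x(23): 23−11=12 → m
h(7): 7−11=-4≡22 → w
q(16): 16−11=5 → f

fmswmwf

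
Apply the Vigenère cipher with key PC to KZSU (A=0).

Repeat the key across the message: PCPC
K(10)+P(15): 25 → Z
Z(25)+C(2): 27≡1 → B
S(18)+P(15): 33≡7 → H
U(20)+C(2): 22 → W

ZBHW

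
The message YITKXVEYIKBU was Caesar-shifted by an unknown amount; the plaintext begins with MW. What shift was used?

12

From the crib: Y(24)−M(12)=12, so the shift is 12.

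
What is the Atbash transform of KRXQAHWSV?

K(10) → P(15)
R(17) → I(8)
X(23) → C(2)
Q(16) → J(9)
A(0) → Z(25)
H(7) → S(18)
W(22) → D(3)
S(18) → H(7)
V(21) → E(4)

PICJZSDHE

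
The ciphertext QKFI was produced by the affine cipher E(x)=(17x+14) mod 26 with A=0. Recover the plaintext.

UMBS

The inverse of 17 mod 26 is 23, since 17·23=391≡1. Apply D(y)=23·(y−14) mod 26:
Q(16): 23·(16−14)=46≡20 → U
K(10): 23·(10−14)=-92≡12 → M
F(5): 23·(5−14)=-207≡1 → B
I(8): 23·(8−14)=-138≡18 → S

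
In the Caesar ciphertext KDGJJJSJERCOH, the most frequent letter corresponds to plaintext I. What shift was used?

The most frequent ciphertext letter is J (appears 4 times).
J is position 9; I is position 8.
Shift = 1.

1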